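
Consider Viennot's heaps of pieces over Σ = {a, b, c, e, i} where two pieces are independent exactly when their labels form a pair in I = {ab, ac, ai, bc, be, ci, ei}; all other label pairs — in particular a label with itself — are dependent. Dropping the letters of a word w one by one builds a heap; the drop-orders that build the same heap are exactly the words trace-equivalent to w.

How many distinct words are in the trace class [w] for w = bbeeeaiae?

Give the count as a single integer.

drop 0:b onto floor
drop 1:b onto {0:b}
drop 2:e onto floor
drop 3:e onto {2:e}
drop 4:e onto {3:e}
drop 5:a onto {4:e}
drop 6:i onto {1:b}
drop 7:a onto {5:a}
drop 8:e onto {7:a}
ground layer = {0:b, 2:e}
drop-orders for the pieces not yet dropped (sum over which currently-grounded one goes next):
  1 to go: {6} 1  {8} 1
  2 to go: {1,6} 1  {6,8} 2  {7,8} 1
  3 to go: {0,1,6} 1  {1,6,8} 3  {5,7,8} 1  {6,7,8} 3
  4 to go: {0,1,6,8} 4  {1,6,7,8} 6  {4,5,7,8} 1  {5,6,7,8} 4
  5 to go: {0,1,6,7,8} 10  {1,5,6,7,8} 10  {3,4,5,7,8} 1  {4,5,6,7,8} 5
  6 to go: {0,1,5,6,7,8} 20  {1,4,5,6,7,8} 15  {2,3,4,5,7,8} 1  {3,4,5,6,7,8} 6
  7 to go: {0,1,4,5,6,7,8} 35  {1,3,4,5,6,7,8} 21  {2,3,4,5,6,7,8} 7
  if 0:b drops first: 28 orders
  if 2:e drops first: 56 orders
heap linearizations: 84

84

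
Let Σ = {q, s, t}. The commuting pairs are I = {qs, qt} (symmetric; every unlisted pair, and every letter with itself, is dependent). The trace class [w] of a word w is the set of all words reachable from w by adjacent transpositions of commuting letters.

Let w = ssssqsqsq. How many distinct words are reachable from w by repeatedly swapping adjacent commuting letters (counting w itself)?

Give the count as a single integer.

84

0(s) covers ∅
1(s) covers 0:s
2(s) covers 1:s
3(s) covers 2:s
4(q) covers ∅
5(s) covers 3:s
6(q) covers 4:q
7(s) covers 5:s
8(q) covers 6:q
floor of heap: 0:s, 4:q
completions by unplaced set U, small U first (add the entries for U minus each lowest piece of U):
  |U|=1: {7}:1  {8}:1
  |U|=2: {5,7}:1  {6,8}:1  {7,8}:2
  |U|=3: {3,5,7}:1  {4,6,8}:1  {5,7,8}:3  {6,7,8}:3
  |U|=4: {2,3,5,7}:1  {3,5,7,8}:4  {4,6,7,8}:4  {5,6,7,8}:6
  |U|=5: {1,2,3,5,7}:1  {2,3,5,7,8}:5  {3,5,6,7,8}:10  {4,5,6,7,8}:10
  |U|=6: {0,1,2,3,5,7}:1  {1,2,3,5,7,8}:6  {2,3,5,6,7,8}:15  {3,4,5,6,7,8}:20
  |U|=7: {0,1,2,3,5,7,8}:7  {1,2,3,5,6,7,8}:21  {2,3,4,5,6,7,8}:35
  start at 0(s): 56
  start at 4(q): 28
sum over floor = 84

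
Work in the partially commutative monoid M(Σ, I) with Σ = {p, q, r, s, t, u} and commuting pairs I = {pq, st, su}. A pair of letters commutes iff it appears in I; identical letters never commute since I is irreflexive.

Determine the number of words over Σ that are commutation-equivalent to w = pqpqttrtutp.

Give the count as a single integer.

6

0(p) covers ∅
1(q) covers ∅
2(p) covers 0:p
3(q) covers 1:q
4(t) covers 2:p, 3:q
5(t) covers 4:t
6(r) covers 5:t
7(t) covers 6:r
8(u) covers 7:t
9(t) covers 8:u
10(p) covers 9:t
floor of heap: 0:p, 1:q
completions by unplaced set U, small U first (add the entries for U minus each lowest piece of U):
  |U|=1: {10}:1
  |U|=2: {9,10}:1
  |U|=3: {8,9,10}:1
  |U|=4: {7,8,9,10}:1
  |U|=5: {6,7,8,9,10}:1
  |U|=6: {5,6,7,8,9,10}:1
  |U|=7: {4,5,6,7,8,9,10}:1
  |U|=8: {2,4,5,6,7,8,9,10}:1  {3,4,5,6,7,8,9,10}:1
  |U|=9: {0,2,4,5,6,7,8,9,10}:1  {1,3,4,5,6,7,8,9,10}:1  {2,3,4,5,6,7,8,9,10}:2
  start at 0(p): 3
  start at 1(q): 3
sum over floor = 6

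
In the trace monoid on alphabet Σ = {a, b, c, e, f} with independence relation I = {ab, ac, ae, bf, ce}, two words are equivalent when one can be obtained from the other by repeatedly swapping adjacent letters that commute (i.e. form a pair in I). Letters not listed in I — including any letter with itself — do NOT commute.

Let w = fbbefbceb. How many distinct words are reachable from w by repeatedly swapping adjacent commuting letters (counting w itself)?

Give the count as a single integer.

12

0(f) covers ∅
1(b) covers ∅
2(b) covers 1:b
3(e) covers 0:f, 2:b
4(f) covers 3:e
5(b) covers 3:e
6(c) covers 4:f, 5:b
7(e) covers 4:f, 5:b
8(b) covers 6:c, 7:e
floor of heap: 0:f, 1:b
completions by unplaced set U, small U first (add the entries for U minus each lowest piece of U):
  |U|=1: {8}:1
  |U|=2: {6,8}:1  {7,8}:1
  |U|=3: {6,7,8}:2
  |U|=4: {4,6,7,8}:2  {5,6,7,8}:2
  |U|=5: {4,5,6,7,8}:4
  |U|=6: {3,4,5,6,7,8}:4
  |U|=7: {0,3,4,5,6,7,8}:4  {2,3,4,5,6,7,8}:4
  start at 0(f): 4
  start at 1(b): 8
sum over floor = 12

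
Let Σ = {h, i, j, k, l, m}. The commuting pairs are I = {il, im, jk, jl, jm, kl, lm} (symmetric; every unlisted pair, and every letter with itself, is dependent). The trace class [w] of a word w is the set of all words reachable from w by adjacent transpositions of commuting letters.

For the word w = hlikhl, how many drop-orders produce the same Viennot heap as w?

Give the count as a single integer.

3

drop 0:h onto floor
drop 1:l onto {0:h}
drop 2:i onto {0:h}
drop 3:k onto {2:i}
drop 4:h onto {1:l, 3:k}
drop 5:l onto {4:h}
ground layer = {0:h}
drop-orders for the pieces not yet dropped (sum over which currently-grounded one goes next):
  1 to go: {5} 1
  2 to go: {4,5} 1
  3 to go: {1,4,5} 1  {3,4,5} 1
  4 to go: {1,3,4,5} 2  {2,3,4,5} 1
  if 0:h drops first: 3 orders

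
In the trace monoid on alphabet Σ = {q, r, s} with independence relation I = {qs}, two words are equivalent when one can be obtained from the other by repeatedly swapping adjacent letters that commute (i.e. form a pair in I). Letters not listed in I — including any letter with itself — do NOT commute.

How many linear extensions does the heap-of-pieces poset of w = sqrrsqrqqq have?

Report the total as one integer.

0(s) covers ∅
1(q) covers ∅
2(r) covers 0:s, 1:q
3(r) covers 2:r
4(s) covers 3:r
5(q) covers 3:r
6(r) covers 4:s, 5:q
7(q) covers 6:r
8(q) covers 7:q
9(q) covers 8:q
floor of heap: 0:s, 1:q
completions by unplaced set U, small U first (add the entries for U minus each lowest piece of U):
  |U|=1: {9}:1
  |U|=2: {8,9}:1
  |U|=3: {7,8,9}:1
  |U|=4: {6,7,8,9}:1
  |U|=5: {4,6,7,8,9}:1  {5,6,7,8,9}:1
  |U|=6: {4,5,6,7,8,9}:2
  |U|=7: {3,4,5,6,7,8,9}:2
  |U|=8: {2,3,4,5,6,7,8,9}:2
  start at 0(s): 2
  start at 1(q): 2
sum over floor = 4

4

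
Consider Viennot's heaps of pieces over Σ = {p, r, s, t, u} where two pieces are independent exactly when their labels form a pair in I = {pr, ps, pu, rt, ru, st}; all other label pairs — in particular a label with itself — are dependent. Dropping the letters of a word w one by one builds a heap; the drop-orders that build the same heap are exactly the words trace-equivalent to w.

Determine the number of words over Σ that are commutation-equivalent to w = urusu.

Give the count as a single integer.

drop 0:u onto floor
drop 1:r onto floor
drop 2:u onto {0:u}
drop 3:s onto {1:r, 2:u}
drop 4:u onto {3:s}
ground layer = {0:u, 1:r}
drop-orders for the pieces not yet dropped (sum over which currently-grounded one goes next):
  1 to go: {4} 1
  2 to go: {3,4} 1
  3 to go: {1,3,4} 1  {2,3,4} 1
  if 0:u drops first: 2 orders
  if 1:r drops first: 1 orders
heap linearizations: 3

3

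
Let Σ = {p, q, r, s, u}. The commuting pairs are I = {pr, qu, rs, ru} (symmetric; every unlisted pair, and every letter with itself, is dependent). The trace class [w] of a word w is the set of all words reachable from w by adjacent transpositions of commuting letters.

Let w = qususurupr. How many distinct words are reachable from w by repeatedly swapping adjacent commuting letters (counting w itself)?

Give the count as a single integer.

64

piece 0:q — minimal
piece 1:u — minimal
piece 2:s rests on {0:q, 1:u}
piece 3:u rests on {2:s}
piece 4:s rests on {3:u}
piece 5:u rests on {4:s}
piece 6:r rests on {0:q}
piece 7:u rests on {5:u}
piece 8:p rests on {7:u}
piece 9:r rests on {6:r}
minimal pieces: {0:q, 1:u}
ways to finish when only these pieces remain (= sum over removing one remaining piece with nothing left below it):
  1 left: {8}→1  {9}→1
  2 left: {6,9}→1  {7,8}→1  {8,9}→2
  3 left: {5,7,8}→1  {6,8,9}→3  {7,8,9}→3
  4 left: {4,5,7,8}→1  {5,7,8,9}→4  {6,7,8,9}→6
  5 left: {3,4,5,7,8}→1  {4,5,7,8,9}→5  {5,6,7,8,9}→10
  6 left: {2,3,4,5,7,8}→1  {3,4,5,7,8,9}→6  {4,5,6,7,8,9}→15
  7 left: {1,2,3,4,5,7,8}→1  {2,3,4,5,7,8,9}→7  {3,4,5,6,7,8,9}→21
  8 left: {1,2,3,4,5,7,8,9}→8  {2,3,4,5,6,7,8,9}→28
  placing 0:q first → 36 extensions
  placing 1:u first → 28 extensions
total linear extensions = 64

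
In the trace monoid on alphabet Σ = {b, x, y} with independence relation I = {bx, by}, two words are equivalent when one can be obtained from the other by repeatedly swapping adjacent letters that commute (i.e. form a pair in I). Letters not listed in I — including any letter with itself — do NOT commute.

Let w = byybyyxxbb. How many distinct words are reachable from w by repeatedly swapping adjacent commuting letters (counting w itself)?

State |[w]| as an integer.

210

0(b) covers ∅
1(y) covers ∅
2(y) covers 1:y
3(b) covers 0:b
4(y) covers 2:y
5(y) covers 4:y
6(x) covers 5:y
7(x) covers 6:x
8(b) covers 3:b
9(b) covers 8:b
floor of heap: 0:b, 1:y
completions by unplaced set U, small U first (add the entries for U minus each lowest piece of U):
  |U|=1: {7}:1  {9}:1
  |U|=2: {6,7}:1  {7,9}:2  {8,9}:1
  |U|=3: {3,8,9}:1  {5,6,7}:1  {6,7,9}:3  {7,8,9}:3
  |U|=4: {0,3,8,9}:1  {3,7,8,9}:4  {4,5,6,7}:1  {5,6,7,9}:4  {6,7,8,9}:6
  |U|=5: {0,3,7,8,9}:5  {2,4,5,6,7}:1  {3,6,7,8,9}:10  {4,5,6,7,9}:5  {5,6,7,8,9}:10
  |U|=6: {0,3,6,7,8,9}:15  {1,2,4,5,6,7}:1  {2,4,5,6,7,9}:6  {3,5,6,7,8,9}:20  {4,5,6,7,8,9}:15
  |U|=7: {0,3,5,6,7,8,9}:35  {1,2,4,5,6,7,9}:7  {2,4,5,6,7,8,9}:21  {3,4,5,6,7,8,9}:35
  |U|=8: {0,3,4,5,6,7,8,9}:70  {1,2,4,5,6,7,8,9}:28  {2,3,4,5,6,7,8,9}:56
  start at 0(b): 84
  start at 1(y): 126
sum over floor = 210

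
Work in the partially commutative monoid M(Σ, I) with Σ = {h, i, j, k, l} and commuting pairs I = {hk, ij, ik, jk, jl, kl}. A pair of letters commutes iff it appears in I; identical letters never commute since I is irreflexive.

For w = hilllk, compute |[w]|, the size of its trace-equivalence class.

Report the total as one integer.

6

0(h) covers ∅
1(i) covers 0:h
2(l) covers 1:i
3(l) covers 2:l
4(l) covers 3:l
5(k) covers ∅
floor of heap: 0:h, 5:k
completions by unplaced set U, small U first (add the entries for U minus each lowest piece of U):
  |U|=1: {4}:1  {5}:1
  |U|=2: {3,4}:1  {4,5}:2
  |U|=3: {2,3,4}:1  {3,4,5}:3
  |U|=4: {1,2,3,4}:1  {2,3,4,5}:4
  start at 0(h): 5
  start at 5(k): 1
sum over floor = 6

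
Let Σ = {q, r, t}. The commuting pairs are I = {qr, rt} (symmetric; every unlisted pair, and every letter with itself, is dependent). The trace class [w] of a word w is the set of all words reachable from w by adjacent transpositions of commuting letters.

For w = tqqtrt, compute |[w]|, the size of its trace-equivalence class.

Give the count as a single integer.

piece 0:t — minimal
piece 1:q rests on {0:t}
piece 2:q rests on {1:q}
piece 3:t rests on {2:q}
piece 4:r — minimal
piece 5:t rests on {3:t}
minimal pieces: {0:t, 4:r}
ways to finish when only these pieces remain (= sum over removing one remaining piece with nothing left below it):
  1 left: {4}→1  {5}→1
  2 left: {3,5}→1  {4,5}→2
  3 left: {2,3,5}→1  {3,4,5}→3
  4 left: {1,2,3,5}→1  {2,3,4,5}→4
  placing 0:t first → 5 extensions
  placing 4:r first → 1 extensions
total linear extensions = 6

6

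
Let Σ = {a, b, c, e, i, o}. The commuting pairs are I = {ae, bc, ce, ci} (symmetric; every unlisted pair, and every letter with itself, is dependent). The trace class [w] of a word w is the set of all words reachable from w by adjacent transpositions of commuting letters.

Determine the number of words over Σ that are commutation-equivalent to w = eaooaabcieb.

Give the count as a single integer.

10

0(e) covers ∅
1(a) covers ∅
2(o) covers 0:e, 1:a
3(o) covers 2:o
4(a) covers 3:o
5(a) covers 4:a
6(b) covers 5:a
7(c) covers 5:a
8(i) covers 6:b
9(e) covers 8:i
10(b) covers 9:e
floor of heap: 0:e, 1:a
completions by unplaced set U, small U first (add the entries for U minus each lowest piece of U):
  |U|=1: {7}:1  {10}:1
  |U|=2: {7,10}:2  {9,10}:1
  |U|=3: {7,9,10}:3  {8,9,10}:1
  |U|=4: {6,8,9,10}:1  {7,8,9,10}:4
  |U|=5: {6,7,8,9,10}:5
  |U|=6: {5,6,7,8,9,10}:5
  |U|=7: {4,5,6,7,8,9,10}:5
  |U|=8: {3,4,5,6,7,8,9,10}:5
  |U|=9: {2,3,4,5,6,7,8,9,10}:5
  start at 0(e): 5
  start at 1(a): 5
sum over floor = 10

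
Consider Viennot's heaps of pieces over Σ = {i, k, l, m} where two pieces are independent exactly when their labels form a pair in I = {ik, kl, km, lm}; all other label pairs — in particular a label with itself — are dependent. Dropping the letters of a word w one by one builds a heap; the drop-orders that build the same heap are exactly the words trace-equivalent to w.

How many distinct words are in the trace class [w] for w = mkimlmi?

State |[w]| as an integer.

21

drop 0:m onto floor
drop 1:k onto floor
drop 2:i onto {0:m}
drop 3:m onto {2:i}
drop 4:l onto {2:i}
drop 5:m onto {3:m}
drop 6:i onto {4:l, 5:m}
ground layer = {0:m, 1:k}
drop-orders for the pieces not yet dropped (sum over which currently-grounded one goes next):
  1 to go: {1} 1  {6} 1
  2 to go: {1,6} 2  {4,6} 1  {5,6} 1
  3 to go: {1,4,6} 3  {1,5,6} 3  {3,5,6} 1  {4,5,6} 2
  4 to go: {1,3,5,6} 4  {1,4,5,6} 8  {3,4,5,6} 3
  5 to go: {1,3,4,5,6} 15  {2,3,4,5,6} 3
  if 0:m drops first: 18 orders
  if 1:k drops first: 3 orders
heap linearizations: 21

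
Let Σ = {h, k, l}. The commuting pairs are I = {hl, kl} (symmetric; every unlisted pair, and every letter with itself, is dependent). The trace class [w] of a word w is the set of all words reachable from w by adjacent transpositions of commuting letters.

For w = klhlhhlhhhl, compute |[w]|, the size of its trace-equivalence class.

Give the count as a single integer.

0(k) covers ∅
1(l) covers ∅
2(h) covers 0:k
3(l) covers 1:l
4(h) covers 2:h
5(h) covers 4:h
6(l) covers 3:l
7(h) covers 5:h
8(h) covers 7:h
9(h) covers 8:h
10(l) covers 6:l
floor of heap: 0:k, 1:l
completions by unplaced set U, small U first (add the entries for U minus each lowest piece of U):
  |U|=1: {9}:1  {10}:1
  |U|=2: {6,10}:1  {8,9}:1  {9,10}:2
  |U|=3: {3,6,10}:1  {6,9,10}:3  {7,8,9}:1  {8,9,10}:3
  |U|=4: {1,3,6,10}:1  {3,6,9,10}:4  {5,7,8,9}:1  {6,8,9,10}:6  {7,8,9,10}:4
  |U|=5: {1,3,6,9,10}:5  {3,6,8,9,10}:10  {4,5,7,8,9}:1  {5,7,8,9,10}:5  {6,7,8,9,10}:10
  |U|=6: {1,3,6,8,9,10}:15  {2,4,5,7,8,9}:1  {3,6,7,8,9,10}:20  {4,5,7,8,9,10}:6  {5,6,7,8,9,10}:15
  |U|=7: {0,2,4,5,7,8,9}:1  {1,3,6,7,8,9,10}:35  {2,4,5,7,8,9,10}:7  {3,5,6,7,8,9,10}:35  {4,5,6,7,8,9,10}:21
  |U|=8: {0,2,4,5,7,8,9,10}:8  {1,3,5,6,7,8,9,10}:70  {2,4,5,6,7,8,9,10}:28  {3,4,5,6,7,8,9,10}:56
  |U|=9: {0,2,4,5,6,7,8,9,10}:36  {1,3,4,5,6,7,8,9,10}:126  {2,3,4,5,6,7,8,9,10}:84
  start at 0(k): 210
  start at 1(l): 120
sum over floor = 330

330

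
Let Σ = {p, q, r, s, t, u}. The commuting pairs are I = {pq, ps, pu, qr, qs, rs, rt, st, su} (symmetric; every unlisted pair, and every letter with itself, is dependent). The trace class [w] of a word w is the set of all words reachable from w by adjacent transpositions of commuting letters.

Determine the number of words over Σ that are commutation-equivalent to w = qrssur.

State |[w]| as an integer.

0(q) covers ∅
1(r) covers ∅
2(s) covers ∅
3(s) covers 2:s
4(u) covers 0:q, 1:r
5(r) covers 4:u
floor of heap: 0:q, 1:r, 2:s
completions by unplaced set U, small U first (add the entries for U minus each lowest piece of U):
  |U|=1: {3}:1  {5}:1
  |U|=2: {2,3}:1  {3,5}:2  {4,5}:1
  |U|=3: {0,4,5}:1  {1,4,5}:1  {2,3,5}:3  {3,4,5}:3
  |U|=4: {0,1,4,5}:2  {0,3,4,5}:4  {1,3,4,5}:4  {2,3,4,5}:6
  start at 0(q): 10
  start at 1(r): 10
  start at 2(s): 10
sum over floor = 30

30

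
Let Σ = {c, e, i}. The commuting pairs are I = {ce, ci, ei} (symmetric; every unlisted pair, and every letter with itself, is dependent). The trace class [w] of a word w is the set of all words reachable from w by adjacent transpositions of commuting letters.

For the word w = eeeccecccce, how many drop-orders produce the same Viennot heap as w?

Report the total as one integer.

#0=e has no predecessor
#1=e depends on [0:e]
#2=e depends on [1:e]
#3=c has no predecessor
#4=c depends on [3:c]
#5=e depends on [2:e]
#6=c depends on [4:c]
#7=c depends on [6:c]
#8=c depends on [7:c]
#9=c depends on [8:c]
#10=e depends on [5:e]
sources: [0:e, 3:c]
N(rest) = Σ N(rest − s) over sources s of rest; N(one piece) = 1:
  size 1 → [9]=1  [10]=1
  size 2 → [5,10]=1  [8,9]=1  [9,10]=2
  size 3 → [2,5,10]=1  [5,9,10]=3  [7,8,9]=1  [8,9,10]=3
  size 4 → [1,2,5,10]=1  [2,5,9,10]=4  [5,8,9,10]=6  [6,7,8,9]=1  [7,8,9,10]=4
  size 5 → [0,1,2,5,10]=1  [1,2,5,9,10]=5  [2,5,8,9,10]=10  [4,6,7,8,9]=1  [5,7,8,9,10]=10  [6,7,8,9,10]=5
  size 6 → [0,1,2,5,9,10]=6  [1,2,5,8,9,10]=15  [2,5,7,8,9,10]=20  [3,4,6,7,8,9]=1  [4,6,7,8,9,10]=6  [5,6,7,8,9,10]=15
  size 7 → [0,1,2,5,8,9,10]=21  [1,2,5,7,8,9,10]=35  [2,5,6,7,8,9,10]=35  [3,4,6,7,8,9,10]=7  [4,5,6,7,8,9,10]=21
  size 8 → [0,1,2,5,7,8,9,10]=56  [1,2,5,6,7,8,9,10]=70  [2,4,5,6,7,8,9,10]=56  [3,4,5,6,7,8,9,10]=28
  size 9 → [0,1,2,5,6,7,8,9,10]=126  [1,2,4,5,6,7,8,9,10]=126  [2,3,4,5,6,7,8,9,10]=84
  first=0(e) contributes 210
  first=3(c) contributes 252
|[w]| = 462

462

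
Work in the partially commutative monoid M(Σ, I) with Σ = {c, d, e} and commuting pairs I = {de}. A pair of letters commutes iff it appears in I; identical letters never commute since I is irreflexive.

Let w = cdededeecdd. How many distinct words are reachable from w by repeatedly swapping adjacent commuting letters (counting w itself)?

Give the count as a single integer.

#0=c has no predecessor
#1=d depends on [0:c]
#2=e depends on [0:c]
#3=d depends on [1:d]
#4=e depends on [2:e]
#5=d depends on [3:d]
#6=e depends on [4:e]
#7=e depends on [6:e]
#8=c depends on [5:d, 7:e]
#9=d depends on [8:c]
#10=d depends on [9:d]
sources: [0:c]
N(rest) = Σ N(rest − s) over sources s of rest; N(one piece) = 1:
  size 1 → [10]=1
  size 2 → [9,10]=1
  size 3 → [8,9,10]=1
  size 4 → [5,8,9,10]=1  [7,8,9,10]=1
  size 5 → [3,5,8,9,10]=1  [5,7,8,9,10]=2  [6,7,8,9,10]=1
  size 6 → [1,3,5,8,9,10]=1  [3,5,7,8,9,10]=3  [4,6,7,8,9,10]=1  [5,6,7,8,9,10]=3
  size 7 → [1,3,5,7,8,9,10]=4  [2,4,6,7,8,9,10]=1  [3,5,6,7,8,9,10]=6  [4,5,6,7,8,9,10]=4
  size 8 → [1,3,5,6,7,8,9,10]=10  [2,4,5,6,7,8,9,10]=5  [3,4,5,6,7,8,9,10]=10
  size 9 → [1,3,4,5,6,7,8,9,10]=20  [2,3,4,5,6,7,8,9,10]=15
  first=0(c) contributes 35

35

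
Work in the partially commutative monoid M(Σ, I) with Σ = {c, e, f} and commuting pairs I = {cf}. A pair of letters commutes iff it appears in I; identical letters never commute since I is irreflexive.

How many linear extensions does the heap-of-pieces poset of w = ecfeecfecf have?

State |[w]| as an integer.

8

piece 0:e — minimal
piece 1:c rests on {0:e}
piece 2:f rests on {0:e}
piece 3:e rests on {1:c, 2:f}
piece 4:e rests on {3:e}
piece 5:c rests on {4:e}
piece 6:f rests on {4:e}
piece 7:e rests on {5:c, 6:f}
piece 8:c rests on {7:e}
piece 9:f rests on {7:e}
minimal pieces: {0:e}
ways to finish when only these pieces remain (= sum over removing one remaining piece with nothing left below it):
  1 left: {8}→1  {9}→1
  2 left: {8,9}→2
  3 left: {7,8,9}→2
  4 left: {5,7,8,9}→2  {6,7,8,9}→2
  5 left: {5,6,7,8,9}→4
  6 left: {4,5,6,7,8,9}→4
  7 left: {3,4,5,6,7,8,9}→4
  8 left: {1,3,4,5,6,7,8,9}→4  {2,3,4,5,6,7,8,9}→4
  placing 0:e first → 8 extensions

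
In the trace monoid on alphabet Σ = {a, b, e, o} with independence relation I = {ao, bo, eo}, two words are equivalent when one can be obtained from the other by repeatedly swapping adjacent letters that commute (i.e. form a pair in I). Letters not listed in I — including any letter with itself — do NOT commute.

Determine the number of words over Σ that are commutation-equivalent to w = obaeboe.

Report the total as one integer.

21

#0=o has no predecessor
#1=b has no predecessor
#2=a depends on [1:b]
#3=e depends on [2:a]
#4=b depends on [3:e]
#5=o depends on [0:o]
#6=e depends on [4:b]
sources: [0:o, 1:b]
N(rest) = Σ N(rest − s) over sources s of rest; N(one piece) = 1:
  size 1 → [5]=1  [6]=1
  size 2 → [0,5]=1  [4,6]=1  [5,6]=2
  size 3 → [0,5,6]=3  [3,4,6]=1  [4,5,6]=3
  size 4 → [0,4,5,6]=6  [2,3,4,6]=1  [3,4,5,6]=4
  size 5 → [0,3,4,5,6]=10  [1,2,3,4,6]=1  [2,3,4,5,6]=5
  first=0(o) contributes 6
  first=1(b) contributes 15
|[w]| = 21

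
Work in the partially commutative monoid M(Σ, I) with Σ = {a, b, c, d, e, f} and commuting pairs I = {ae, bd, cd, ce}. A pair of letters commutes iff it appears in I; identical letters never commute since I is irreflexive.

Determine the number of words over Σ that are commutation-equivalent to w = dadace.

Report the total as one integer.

drop 0:d onto floor
drop 1:a onto {0:d}
drop 2:d onto {1:a}
drop 3:a onto {2:d}
drop 4:c onto {3:a}
drop 5:e onto {2:d}
ground layer = {0:d}
drop-orders for the pieces not yet dropped (sum over which currently-grounded one goes next):
  1 to go: {4} 1  {5} 1
  2 to go: {3,4} 1  {4,5} 2
  3 to go: {3,4,5} 3
  4 to go: {2,3,4,5} 3
  if 0:d drops first: 3 orders

3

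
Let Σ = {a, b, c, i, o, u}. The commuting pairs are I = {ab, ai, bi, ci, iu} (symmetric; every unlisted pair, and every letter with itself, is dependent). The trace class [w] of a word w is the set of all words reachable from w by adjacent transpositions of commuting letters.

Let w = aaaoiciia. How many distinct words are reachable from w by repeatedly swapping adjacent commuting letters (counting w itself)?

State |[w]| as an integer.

10

piece 0:a — minimal
piece 1:a rests on {0:a}
piece 2:a rests on {1:a}
piece 3:o rests on {2:a}
piece 4:i rests on {3:o}
piece 5:c rests on {3:o}
piece 6:i rests on {4:i}
piece 7:i rests on {6:i}
piece 8:a rests on {5:c}
minimal pieces: {0:a}
ways to finish when only these pieces remain (= sum over removing one remaining piece with nothing left below it):
  1 left: {7}→1  {8}→1
  2 left: {5,8}→1  {6,7}→1  {7,8}→2
  3 left: {4,6,7}→1  {5,7,8}→3  {6,7,8}→3
  4 left: {4,6,7,8}→4  {5,6,7,8}→6
  5 left: {4,5,6,7,8}→10
  6 left: {3,4,5,6,7,8}→10
  7 left: {2,3,4,5,6,7,8}→10
  placing 0:a first → 10 extensions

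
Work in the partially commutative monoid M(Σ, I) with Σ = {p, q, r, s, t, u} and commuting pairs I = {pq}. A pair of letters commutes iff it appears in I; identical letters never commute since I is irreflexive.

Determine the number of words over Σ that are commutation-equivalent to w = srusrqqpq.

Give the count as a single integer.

4

piece 0:s — minimal
piece 1:r rests on {0:s}
piece 2:u rests on {1:r}
piece 3:s rests on {2:u}
piece 4:r rests on {3:s}
piece 5:q rests on {4:r}
piece 6:q rests on {5:q}
piece 7:p rests on {4:r}
piece 8:q rests on {6:q}
minimal pieces: {0:s}
ways to finish when only these pieces remain (= sum over removing one remaining piece with nothing left below it):
  1 left: {7}→1  {8}→1
  2 left: {6,8}→1  {7,8}→2
  3 left: {5,6,8}→1  {6,7,8}→3
  4 left: {5,6,7,8}→4
  5 left: {4,5,6,7,8}→4
  6 left: {3,4,5,6,7,8}→4
  7 left: {2,3,4,5,6,7,8}→4
  placing 0:s first → 4 extensions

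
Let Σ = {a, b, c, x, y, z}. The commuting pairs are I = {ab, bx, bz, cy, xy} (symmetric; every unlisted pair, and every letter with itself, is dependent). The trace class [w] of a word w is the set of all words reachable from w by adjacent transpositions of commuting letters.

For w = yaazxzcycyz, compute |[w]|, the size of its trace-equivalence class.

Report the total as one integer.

6

piece 0:y — minimal
piece 1:a rests on {0:y}
piece 2:a rests on {1:a}
piece 3:z rests on {2:a}
piece 4:x rests on {3:z}
piece 5:z rests on {4:x}
piece 6:c rests on {5:z}
piece 7:y rests on {5:z}
piece 8:c rests on {6:c}
piece 9:y rests on {7:y}
piece 10:z rests on {8:c, 9:y}
minimal pieces: {0:y}
ways to finish when only these pieces remain (= sum over removing one remaining piece with nothing left below it):
  1 left: {10}→1
  2 left: {8,10}→1  {9,10}→1
  3 left: {6,8,10}→1  {7,9,10}→1  {8,9,10}→2
  4 left: {6,8,9,10}→3  {7,8,9,10}→3
  5 left: {6,7,8,9,10}→6
  6 left: {5,6,7,8,9,10}→6
  7 left: {4,5,6,7,8,9,10}→6
  8 left: {3,4,5,6,7,8,9,10}→6
  9 left: {2,3,4,5,6,7,8,9,10}→6
  placing 0:y first → 6 extensions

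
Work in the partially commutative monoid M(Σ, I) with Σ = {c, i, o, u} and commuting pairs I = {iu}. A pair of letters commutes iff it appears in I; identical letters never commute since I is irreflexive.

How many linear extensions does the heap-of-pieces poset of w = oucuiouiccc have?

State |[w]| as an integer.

4

drop 0:o onto floor
drop 1:u onto {0:o}
drop 2:c onto {1:u}
drop 3:u onto {2:c}
drop 4:i onto {2:c}
drop 5:o onto {3:u, 4:i}
drop 6:u onto {5:o}
drop 7:i onto {5:o}
drop 8:c onto {6:u, 7:i}
drop 9:c onto {8:c}
drop 10:c onto {9:c}
ground layer = {0:o}
drop-orders for the pieces not yet dropped (sum over which currently-grounded one goes next):
  1 to go: {10} 1
  2 to go: {9,10} 1
  3 to go: {8,9,10} 1
  4 to go: {6,8,9,10} 1  {7,8,9,10} 1
  5 to go: {6,7,8,9,10} 2
  6 to go: {5,6,7,8,9,10} 2
  7 to go: {3,5,6,7,8,9,10} 2  {4,5,6,7,8,9,10} 2
  8 to go: {3,4,5,6,7,8,9,10} 4
  9 to go: {2,3,4,5,6,7,8,9,10} 4
  if 0:o drops first: 4 orders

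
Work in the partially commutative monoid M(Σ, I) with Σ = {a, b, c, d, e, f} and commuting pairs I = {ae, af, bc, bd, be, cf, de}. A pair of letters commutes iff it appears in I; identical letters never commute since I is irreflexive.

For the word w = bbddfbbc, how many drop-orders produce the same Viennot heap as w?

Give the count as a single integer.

0(b) covers ∅
1(b) covers 0:b
2(d) covers ∅
3(d) covers 2:d
4(f) covers 1:b, 3:d
5(b) covers 4:f
6(b) covers 5:b
7(c) covers 3:d
floor of heap: 0:b, 2:d
completions by unplaced set U, small U first (add the entries for U minus each lowest piece of U):
  |U|=1: {6}:1  {7}:1
  |U|=2: {5,6}:1  {6,7}:2
  |U|=3: {4,5,6}:1  {5,6,7}:3
  |U|=4: {1,4,5,6}:1  {4,5,6,7}:4
  |U|=5: {0,1,4,5,6}:1  {1,4,5,6,7}:5  {3,4,5,6,7}:4
  |U|=6: {0,1,4,5,6,7}:6  {1,3,4,5,6,7}:9  {2,3,4,5,6,7}:4
  start at 0(b): 13
  start at 2(d): 15
sum over floor = 28

28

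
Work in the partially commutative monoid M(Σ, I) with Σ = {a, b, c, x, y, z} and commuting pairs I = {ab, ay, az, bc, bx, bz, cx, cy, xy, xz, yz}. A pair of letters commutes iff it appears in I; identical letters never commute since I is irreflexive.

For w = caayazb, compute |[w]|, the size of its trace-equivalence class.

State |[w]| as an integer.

84

0(c) covers ∅
1(a) covers 0:c
2(a) covers 1:a
3(y) covers ∅
4(a) covers 2:a
5(z) covers 0:c
6(b) covers 3:y
floor of heap: 0:c, 3:y
completions by unplaced set U, small U first (add the entries for U minus each lowest piece of U):
  |U|=1: {4}:1  {5}:1  {6}:1
  |U|=2: {2,4}:1  {3,6}:1  {4,5}:2  {4,6}:2  {5,6}:2
  |U|=3: {1,2,4}:1  {2,4,5}:3  {2,4,6}:3  {3,4,6}:3  {3,5,6}:3  {4,5,6}:6
  |U|=4: {1,2,4,5}:4  {1,2,4,6}:4  {2,3,4,6}:6  {2,4,5,6}:12  {3,4,5,6}:12
  |U|=5: {0,1,2,4,5}:4  {1,2,3,4,6}:10  {1,2,4,5,6}:20  {2,3,4,5,6}:30
  start at 0(c): 60
  start at 3(y): 24
sum over floor = 84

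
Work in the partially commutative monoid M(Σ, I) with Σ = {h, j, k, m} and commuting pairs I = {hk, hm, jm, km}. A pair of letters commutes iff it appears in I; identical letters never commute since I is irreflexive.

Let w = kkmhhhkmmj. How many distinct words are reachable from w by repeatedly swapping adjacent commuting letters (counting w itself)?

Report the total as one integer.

2400

#0=k has no predecessor
#1=k depends on [0:k]
#2=m has no predecessor
#3=h has no predecessor
#4=h depends on [3:h]
#5=h depends on [4:h]
#6=k depends on [1:k]
#7=m depends on [2:m]
#8=m depends on [7:m]
#9=j depends on [5:h, 6:k]
sources: [0:k, 2:m, 3:h]
N(rest) = Σ N(rest − s) over sources s of rest; N(one piece) = 1:
  size 1 → [8]=1  [9]=1
  size 2 → [5,9]=1  [6,9]=1  [7,8]=1  [8,9]=2
  size 3 → [1,6,9]=1  [2,7,8]=1  [4,5,9]=1  [5,6,9]=2  [5,8,9]=3  [6,8,9]=3  [7,8,9]=3
  size 4 → [0,1,6,9]=1  [1,5,6,9]=3  [1,6,8,9]=4  [2,7,8,9]=4  [3,4,5,9]=1  [4,5,6,9]=3  [4,5,8,9]=4  [5,6,8,9]=8  [5,7,8,9]=6  [6,7,8,9]=6
  size 5 → [0,1,5,6,9]=4  [0,1,6,8,9]=5  [1,4,5,6,9]=6  [1,5,6,8,9]=15  [1,6,7,8,9]=10  [2,5,7,8,9]=10  [2,6,7,8,9]=10  [3,4,5,6,9]=4  [3,4,5,8,9]=5  [4,5,6,8,9]=15  [4,5,7,8,9]=10  [5,6,7,8,9]=20
  size 6 → [0,1,4,5,6,9]=10  [0,1,5,6,8,9]=24  [0,1,6,7,8,9]=15  [1,2,6,7,8,9]=20  [1,3,4,5,6,9]=10  [1,4,5,6,8,9]=36  [1,5,6,7,8,9]=45  [2,4,5,7,8,9]=20  [2,5,6,7,8,9]=40  [3,4,5,6,8,9]=24  [3,4,5,7,8,9]=15  [4,5,6,7,8,9]=45
  size 7 → [0,1,2,6,7,8,9]=35  [0,1,3,4,5,6,9]=20  [0,1,4,5,6,8,9]=70  [0,1,5,6,7,8,9]=84  [1,2,5,6,7,8,9]=105  [1,3,4,5,6,8,9]=70  [1,4,5,6,7,8,9]=126  [2,3,4,5,7,8,9]=35  [2,4,5,6,7,8,9]=105  [3,4,5,6,7,8,9]=84
  size 8 → [0,1,2,5,6,7,8,9]=224  [0,1,3,4,5,6,8,9]=160  [0,1,4,5,6,7,8,9]=280  [1,2,4,5,6,7,8,9]=336  [1,3,4,5,6,7,8,9]=280  [2,3,4,5,6,7,8,9]=224
  first=0(k) contributes 840
  first=2(m) contributes 720
  first=3(h) contributes 840
|[w]| = 2400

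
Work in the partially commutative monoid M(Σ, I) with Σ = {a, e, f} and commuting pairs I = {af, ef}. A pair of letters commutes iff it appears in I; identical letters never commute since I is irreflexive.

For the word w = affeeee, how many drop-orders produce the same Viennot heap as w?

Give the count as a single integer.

piece 0:a — minimal
piece 1:f — minimal
piece 2:f rests on {1:f}
piece 3:e rests on {0:a}
piece 4:e rests on {3:e}
piece 5:e rests on {4:e}
piece 6:e rests on {5:e}
minimal pieces: {0:a, 1:f}
ways to finish when only these pieces remain (= sum over removing one remaining piece with nothing left below it):
  1 left: {2}→1  {6}→1
  2 left: {1,2}→1  {2,6}→2  {5,6}→1
  3 left: {1,2,6}→3  {2,5,6}→3  {4,5,6}→1
  4 left: {1,2,5,6}→6  {2,4,5,6}→4  {3,4,5,6}→1
  5 left: {0,3,4,5,6}→1  {1,2,4,5,6}→10  {2,3,4,5,6}→5
  placing 0:a first → 15 extensions
  placing 1:f first → 6 extensions
total linear extensions = 21

21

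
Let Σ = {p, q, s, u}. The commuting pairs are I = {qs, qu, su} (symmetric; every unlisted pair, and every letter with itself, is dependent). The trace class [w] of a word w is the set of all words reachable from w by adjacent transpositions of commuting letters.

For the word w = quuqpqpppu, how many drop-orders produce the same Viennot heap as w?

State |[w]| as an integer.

6

piece 0:q — minimal
piece 1:u — minimal
piece 2:u rests on {1:u}
piece 3:q rests on {0:q}
piece 4:p rests on {2:u, 3:q}
piece 5:q rests on {4:p}
piece 6:p rests on {5:q}
piece 7:p rests on {6:p}
piece 8:p rests on {7:p}
piece 9:u rests on {8:p}
minimal pieces: {0:q, 1:u}
ways to finish when only these pieces remain (= sum over removing one remaining piece with nothing left below it):
  1 left: {9}→1
  2 left: {8,9}→1
  3 left: {7,8,9}→1
  4 left: {6,7,8,9}→1
  5 left: {5,6,7,8,9}→1
  6 left: {4,5,6,7,8,9}→1
  7 left: {2,4,5,6,7,8,9}→1  {3,4,5,6,7,8,9}→1
  8 left: {0,3,4,5,6,7,8,9}→1  {1,2,4,5,6,7,8,9}→1  {2,3,4,5,6,7,8,9}→2
  placing 0:q first → 3 extensions
  placing 1:u first → 3 extensions
total linear extensions = 6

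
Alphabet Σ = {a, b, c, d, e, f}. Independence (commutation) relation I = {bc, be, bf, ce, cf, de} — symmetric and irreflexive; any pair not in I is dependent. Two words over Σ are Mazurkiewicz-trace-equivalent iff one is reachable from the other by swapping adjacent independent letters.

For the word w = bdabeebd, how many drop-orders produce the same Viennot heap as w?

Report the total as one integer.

10

piece 0:b — minimal
piece 1:d rests on {0:b}
piece 2:a rests on {1:d}
piece 3:b rests on {2:a}
piece 4:e rests on {2:a}
piece 5:e rests on {4:e}
piece 6:b rests on {3:b}
piece 7:d rests on {6:b}
minimal pieces: {0:b}
ways to finish when only these pieces remain (= sum over removing one remaining piece with nothing left below it):
  1 left: {5}→1  {7}→1
  2 left: {4,5}→1  {5,7}→2  {6,7}→1
  3 left: {3,6,7}→1  {4,5,7}→3  {5,6,7}→3
  4 left: {3,5,6,7}→4  {4,5,6,7}→6
  5 left: {3,4,5,6,7}→10
  6 left: {2,3,4,5,6,7}→10
  placing 0:b first → 10 extensions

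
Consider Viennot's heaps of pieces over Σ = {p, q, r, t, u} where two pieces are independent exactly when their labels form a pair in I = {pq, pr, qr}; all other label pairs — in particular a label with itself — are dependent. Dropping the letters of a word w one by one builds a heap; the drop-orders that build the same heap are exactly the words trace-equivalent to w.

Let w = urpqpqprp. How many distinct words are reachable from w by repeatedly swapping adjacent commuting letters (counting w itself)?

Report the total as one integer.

drop 0:u onto floor
drop 1:r onto {0:u}
drop 2:p onto {0:u}
drop 3:q onto {0:u}
drop 4:p onto {2:p}
drop 5:q onto {3:q}
drop 6:p onto {4:p}
drop 7:r onto {1:r}
drop 8:p onto {6:p}
ground layer = {0:u}
drop-orders for the pieces not yet dropped (sum over which currently-grounded one goes next):
  1 to go: {5} 1  {7} 1  {8} 1
  2 to go: {1,7} 1  {3,5} 1  {5,7} 2  {5,8} 2  {6,8} 1  {7,8} 2
  3 to go: {1,5,7} 3  {1,7,8} 3  {3,5,7} 3  {3,5,8} 3  {4,6,8} 1  {5,6,8} 3  {5,7,8} 6  {6,7,8} 3
  4 to go: {1,3,5,7} 6  {1,5,7,8} 12  {1,6,7,8} 6  {2,4,6,8} 1  {3,5,6,8} 6  {3,5,7,8} 12  {4,5,6,8} 4  {4,6,7,8} 4  {5,6,7,8} 12
  5 to go: {1,3,5,7,8} 30  {1,4,6,7,8} 10  {1,5,6,7,8} 30  {2,4,5,6,8} 5  {2,4,6,7,8} 5  {3,4,5,6,8} 10  {3,5,6,7,8} 30  {4,5,6,7,8} 20
  6 to go: {1,2,4,6,7,8} 15  {1,3,5,6,7,8} 90  {1,4,5,6,7,8} 60  {2,3,4,5,6,8} 15  {2,4,5,6,7,8} 30  {3,4,5,6,7,8} 60
  7 to go: {1,2,4,5,6,7,8} 105  {1,3,4,5,6,7,8} 210  {2,3,4,5,6,7,8} 105
  if 0:u drops first: 420 orders

420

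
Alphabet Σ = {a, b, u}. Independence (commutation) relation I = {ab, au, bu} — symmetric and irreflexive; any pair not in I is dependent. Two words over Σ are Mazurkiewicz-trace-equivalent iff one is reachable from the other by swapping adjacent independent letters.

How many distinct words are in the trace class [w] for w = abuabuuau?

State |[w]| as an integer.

drop 0:a onto floor
drop 1:b onto floor
drop 2:u onto floor
drop 3:a onto {0:a}
drop 4:b onto {1:b}
drop 5:u onto {2:u}
drop 6:u onto {5:u}
drop 7:a onto {3:a}
drop 8:u onto {6:u}
ground layer = {0:a, 1:b, 2:u}
drop-orders for the pieces not yet dropped (sum over which currently-grounded one goes next):
  1 to go: {4} 1  {7} 1  {8} 1
  2 to go: {1,4} 1  {3,7} 1  {4,7} 2  {4,8} 2  {6,8} 1  {7,8} 2
  3 to go: {0,3,7} 1  {1,4,7} 3  {1,4,8} 3  {3,4,7} 3  {3,7,8} 3  {4,6,8} 3  {4,7,8} 6  {5,6,8} 1  {6,7,8} 3
  4 to go: {0,3,4,7} 4  {0,3,7,8} 4  {1,3,4,7} 6  {1,4,6,8} 6  {1,4,7,8} 12  {2,5,6,8} 1  {3,4,7,8} 12  {3,6,7,8} 6  {4,5,6,8} 4  {4,6,7,8} 12  {5,6,7,8} 4
  5 to go: {0,1,3,4,7} 10  {0,3,4,7,8} 20  {0,3,6,7,8} 10  {1,3,4,7,8} 30  {1,4,5,6,8} 10  {1,4,6,7,8} 30  {2,4,5,6,8} 5  {2,5,6,7,8} 5  {3,4,6,7,8} 30  {3,5,6,7,8} 10  {4,5,6,7,8} 20
  6 to go: {0,1,3,4,7,8} 60  {0,3,4,6,7,8} 60  {0,3,5,6,7,8} 20  {1,2,4,5,6,8} 15  {1,3,4,6,7,8} 90  {1,4,5,6,7,8} 60  {2,3,5,6,7,8} 15  {2,4,5,6,7,8} 30  {3,4,5,6,7,8} 60
  7 to go: {0,1,3,4,6,7,8} 210  {0,2,3,5,6,7,8} 35  {0,3,4,5,6,7,8} 140  {1,2,4,5,6,7,8} 105  {1,3,4,5,6,7,8} 210  {2,3,4,5,6,7,8} 105
  if 0:a drops first: 420 orders
  if 1:b drops first: 280 orders
  if 2:u drops first: 560 orders
heap linearizations: 1260

1260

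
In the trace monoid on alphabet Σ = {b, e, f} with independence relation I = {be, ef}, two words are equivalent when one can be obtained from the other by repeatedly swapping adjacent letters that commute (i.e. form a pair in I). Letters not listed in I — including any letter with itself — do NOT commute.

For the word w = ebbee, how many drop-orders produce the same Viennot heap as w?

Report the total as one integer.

10

drop 0:e onto floor
drop 1:b onto floor
drop 2:b onto {1:b}
drop 3:e onto {0:e}
drop 4:e onto {3:e}
ground layer = {0:e, 1:b}
drop-orders for the pieces not yet dropped (sum over which currently-grounded one goes next):
  1 to go: {2} 1  {4} 1
  2 to go: {1,2} 1  {2,4} 2  {3,4} 1
  3 to go: {0,3,4} 1  {1,2,4} 3  {2,3,4} 3
  if 0:e drops first: 6 orders
  if 1:b drops first: 4 orders
heap linearizations: 10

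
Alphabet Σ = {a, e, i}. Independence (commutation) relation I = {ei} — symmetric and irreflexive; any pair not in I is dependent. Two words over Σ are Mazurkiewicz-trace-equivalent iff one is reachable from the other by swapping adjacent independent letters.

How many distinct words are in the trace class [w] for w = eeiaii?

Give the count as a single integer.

#0=e has no predecessor
#1=e depends on [0:e]
#2=i has no predecessor
#3=a depends on [1:e, 2:i]
#4=i depends on [3:a]
#5=i depends on [4:i]
sources: [0:e, 2:i]
N(rest) = Σ N(rest − s) over sources s of rest; N(one piece) = 1:
  size 1 → [5]=1
  size 2 → [4,5]=1
  size 3 → [3,4,5]=1
  size 4 → [1,3,4,5]=1  [2,3,4,5]=1
  first=0(e) contributes 2
  first=2(i) contributes 1
|[w]| = 3

3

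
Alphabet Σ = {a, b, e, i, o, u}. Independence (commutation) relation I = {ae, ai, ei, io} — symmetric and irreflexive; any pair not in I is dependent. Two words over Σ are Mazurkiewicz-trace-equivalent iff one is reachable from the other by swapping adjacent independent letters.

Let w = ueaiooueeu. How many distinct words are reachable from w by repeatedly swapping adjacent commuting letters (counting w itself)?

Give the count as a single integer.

10

drop 0:u onto floor
drop 1:e onto {0:u}
drop 2:a onto {0:u}
drop 3:i onto {0:u}
drop 4:o onto {1:e, 2:a}
drop 5:o onto {4:o}
drop 6:u onto {3:i, 5:o}
drop 7:e onto {6:u}
drop 8:e onto {7:e}
drop 9:u onto {8:e}
ground layer = {0:u}
drop-orders for the pieces not yet dropped (sum over which currently-grounded one goes next):
  1 to go: {9} 1
  2 to go: {8,9} 1
  3 to go: {7,8,9} 1
  4 to go: {6,7,8,9} 1
  5 to go: {3,6,7,8,9} 1  {5,6,7,8,9} 1
  6 to go: {3,5,6,7,8,9} 2  {4,5,6,7,8,9} 1
  7 to go: {1,4,5,6,7,8,9} 1  {2,4,5,6,7,8,9} 1  {3,4,5,6,7,8,9} 3
  8 to go: {1,2,4,5,6,7,8,9} 2  {1,3,4,5,6,7,8,9} 4  {2,3,4,5,6,7,8,9} 4
  if 0:u drops first: 10 orders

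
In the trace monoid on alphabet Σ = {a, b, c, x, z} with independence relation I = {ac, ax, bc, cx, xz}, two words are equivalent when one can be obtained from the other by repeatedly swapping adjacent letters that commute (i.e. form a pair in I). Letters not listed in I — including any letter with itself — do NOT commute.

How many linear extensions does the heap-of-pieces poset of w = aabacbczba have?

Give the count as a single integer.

21

0(a) covers ∅
1(a) covers 0:a
2(b) covers 1:a
3(a) covers 2:b
4(c) covers ∅
5(b) covers 3:a
6(c) covers 4:c
7(z) covers 5:b, 6:c
8(b) covers 7:z
9(a) covers 8:b
floor of heap: 0:a, 4:c
completions by unplaced set U, small U first (add the entries for U minus each lowest piece of U):
  |U|=1: {9}:1
  |U|=2: {8,9}:1
  |U|=3: {7,8,9}:1
  |U|=4: {5,7,8,9}:1  {6,7,8,9}:1
  |U|=5: {3,5,7,8,9}:1  {4,6,7,8,9}:1  {5,6,7,8,9}:2
  |U|=6: {2,3,5,7,8,9}:1  {3,5,6,7,8,9}:3  {4,5,6,7,8,9}:3
  |U|=7: {1,2,3,5,7,8,9}:1  {2,3,5,6,7,8,9}:4  {3,4,5,6,7,8,9}:6
  |U|=8: {0,1,2,3,5,7,8,9}:1  {1,2,3,5,6,7,8,9}:5  {2,3,4,5,6,7,8,9}:10
  start at 0(a): 15
  start at 4(c): 6
sum over floor = 21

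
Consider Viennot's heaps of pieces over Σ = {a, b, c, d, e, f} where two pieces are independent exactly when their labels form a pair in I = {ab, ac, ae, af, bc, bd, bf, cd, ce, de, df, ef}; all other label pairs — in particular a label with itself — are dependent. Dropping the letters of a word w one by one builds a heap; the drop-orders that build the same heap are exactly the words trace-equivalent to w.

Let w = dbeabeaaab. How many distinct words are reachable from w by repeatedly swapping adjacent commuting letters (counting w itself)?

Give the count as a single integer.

#0=d has no predecessor
#1=b has no predecessor
#2=e depends on [1:b]
#3=a depends on [0:d]
#4=b depends on [2:e]
#5=e depends on [4:b]
#6=a depends on [3:a]
#7=a depends on [6:a]
#8=a depends on [7:a]
#9=b depends on [5:e]
sources: [0:d, 1:b]
N(rest) = Σ N(rest − s) over sources s of rest; N(one piece) = 1:
  size 1 → [8]=1  [9]=1
  size 2 → [5,9]=1  [7,8]=1  [8,9]=2
  size 3 → [4,5,9]=1  [5,8,9]=3  [6,7,8]=1  [7,8,9]=3
  size 4 → [2,4,5,9]=1  [3,6,7,8]=1  [4,5,8,9]=4  [5,7,8,9]=6  [6,7,8,9]=4
  size 5 → [0,3,6,7,8]=1  [1,2,4,5,9]=1  [2,4,5,8,9]=5  [3,6,7,8,9]=5  [4,5,7,8,9]=10  [5,6,7,8,9]=10
  size 6 → [0,3,6,7,8,9]=6  [1,2,4,5,8,9]=6  [2,4,5,7,8,9]=15  [3,5,6,7,8,9]=15  [4,5,6,7,8,9]=20
  size 7 → [0,3,5,6,7,8,9]=21  [1,2,4,5,7,8,9]=21  [2,4,5,6,7,8,9]=35  [3,4,5,6,7,8,9]=35
  size 8 → [0,3,4,5,6,7,8,9]=56  [1,2,4,5,6,7,8,9]=56  [2,3,4,5,6,7,8,9]=70
  first=0(d) contributes 126
  first=1(b) contributes 126
|[w]| = 252

252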